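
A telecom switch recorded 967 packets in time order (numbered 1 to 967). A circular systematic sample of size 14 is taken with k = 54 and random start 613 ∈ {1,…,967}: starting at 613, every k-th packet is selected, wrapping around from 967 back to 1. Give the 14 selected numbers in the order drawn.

Selection 1: 613
Selection 2: 613 + 54 = 667
Selection 3: 667 + 54 = 721
Selection 4: 721 + 54 = 775
Selection 5: 775 + 54 = 829
Selection 6: 829 + 54 = 883
Selection 7: 883 + 54 = 937
Selection 8: 937 + 54 = 991 → 991 − 967 = 24
Selection 9: 24 + 54 = 78
Selection 10: 78 + 54 = 132
Selection 11: 132 + 54 = 186
Selection 12: 186 + 54 = 240
Selection 13: 240 + 54 = 294
Selection 14: 294 + 54 = 348

613, 667, 721, 775, 829, 883, 937, 24, 78, 132, 186, 240, 294, 348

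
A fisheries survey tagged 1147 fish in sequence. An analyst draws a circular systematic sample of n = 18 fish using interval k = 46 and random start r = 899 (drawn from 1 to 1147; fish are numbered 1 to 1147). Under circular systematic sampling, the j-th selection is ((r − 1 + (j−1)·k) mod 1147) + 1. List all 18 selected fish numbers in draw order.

899, 945, 991, 1037, 1083, 1129, 28, 74, 120, 166, 212, 258, 304, 350, 396, 442, 488, 534

Selection 1: 899
Selection 2: 899 + 46 = 945
Selection 3: 945 + 46 = 991
Selection 4: 991 + 46 = 1037
Selection 5: 1037 + 46 = 1083
Selection 6: 1083 + 46 = 1129
Selection 7: 1129 + 46 = 1175 → 1175 − 1147 = 28
Selection 8: 28 + 46 = 74
Selection 9: 74 + 46 = 120
Selection 10: 120 + 46 = 166
Selection 11: 166 + 46 = 212
Selection 12: 212 + 46 = 258
Selection 13: 258 + 46 = 304
Selection 14: 304 + 46 = 350
Selection 15: 350 + 46 = 396
Selection 16: 396 + 46 = 442
Selection 17: 442 + 46 = 488
Selection 18: 488 + 46 = 534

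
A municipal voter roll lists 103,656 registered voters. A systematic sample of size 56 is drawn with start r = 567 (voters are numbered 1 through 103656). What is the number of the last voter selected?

k = 103656/56 = 1851
56th selection = r + (56−1)·k = 567 + 55×1851 = 567 + 101805 = 102372

102372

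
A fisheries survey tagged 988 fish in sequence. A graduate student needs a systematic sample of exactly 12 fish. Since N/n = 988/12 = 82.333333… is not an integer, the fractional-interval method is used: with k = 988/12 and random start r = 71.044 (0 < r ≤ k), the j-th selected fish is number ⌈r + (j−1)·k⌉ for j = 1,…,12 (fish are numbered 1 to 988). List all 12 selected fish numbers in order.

j=1: r + 0k = 71.044 → ⌈·⌉ = 72
j=2: r + 1k = 153.377333… → ⌈·⌉ = 154
j=3: r + 2k = 235.710666… → ⌈·⌉ = 236
j=4: r + 3k = 318.044 → ⌈·⌉ = 319
j=5: r + 4k = 400.377333… → ⌈·⌉ = 401
j=6: r + 5k = 482.710666… → ⌈·⌉ = 483
j=7: r + 6k = 565.044 → ⌈·⌉ = 566
j=8: r + 7k = 647.377333… → ⌈·⌉ = 648
j=9: r + 8k = 729.710666… → ⌈·⌉ = 730
j=10: r + 9k = 812.044 → ⌈·⌉ = 813
j=11: r + 10k = 894.377333… → ⌈·⌉ = 895
j=12: r + 11k = 976.710666… → ⌈·⌉ = 977

72, 154, 236, 319, 401, 483, 566, 648, 730, 813, 895, 977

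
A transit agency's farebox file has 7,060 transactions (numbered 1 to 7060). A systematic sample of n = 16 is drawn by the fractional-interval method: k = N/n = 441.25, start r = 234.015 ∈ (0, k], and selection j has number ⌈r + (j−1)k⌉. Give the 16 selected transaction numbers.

j=1: r + 0k = 234.015 → ⌈·⌉ = 235
j=2: r + 1k = 675.265 → ⌈·⌉ = 676
j=3: r + 2k = 1116.515 → ⌈·⌉ = 1117
j=4: r + 3k = 1557.765 → ⌈·⌉ = 1558
j=5: r + 4k = 1999.015 → ⌈·⌉ = 2000
j=6: r + 5k = 2440.265 → ⌈·⌉ = 2441
j=7: r + 6k = 2881.515 → ⌈·⌉ = 2882
j=8: r + 7k = 3322.765 → ⌈·⌉ = 3323
j=9: r + 8k = 3764.015 → ⌈·⌉ = 3765
j=10: r + 9k = 4205.265 → ⌈·⌉ = 4206
j=11: r + 10k = 4646.515 → ⌈·⌉ = 4647
j=12: r + 11k = 5087.765 → ⌈·⌉ = 5088
j=13: r + 12k = 5529.015 → ⌈·⌉ = 5530
j=14: r + 13k = 5970.265 → ⌈·⌉ = 5971
j=15: r + 14k = 6411.515 → ⌈·⌉ = 6412
j=16: r + 15k = 6852.765 → ⌈·⌉ = 6853

235, 676, 1117, 1558, 2000, 2441, 2882, 3323, 3765, 4206, 4647, 5088, 5530, 5971, 6412, 6853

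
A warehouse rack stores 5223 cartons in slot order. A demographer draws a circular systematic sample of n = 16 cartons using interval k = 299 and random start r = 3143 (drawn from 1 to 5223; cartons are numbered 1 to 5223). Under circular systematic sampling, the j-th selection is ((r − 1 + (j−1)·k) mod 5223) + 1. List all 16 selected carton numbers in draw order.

3143, 3442, 3741, 4040, 4339, 4638, 4937, 13, 312, 611, 910, 1209, 1508, 1807, 2106, 2405

Selection 1: 3143
Selection 2: 3143 + 299 = 3442
Selection 3: 3442 + 299 = 3741
Selection 4: 3741 + 299 = 4040
Selection 5: 4040 + 299 = 4339
Selection 6: 4339 + 299 = 4638
Selection 7: 4638 + 299 = 4937
Selection 8: 4937 + 299 = 5236 → 5236 − 5223 = 13
Selection 9: 13 + 299 = 312
Selection 10: 312 + 299 = 611
Selection 11: 611 + 299 = 910
Selection 12: 910 + 299 = 1209
Selection 13: 1209 + 299 = 1508
Selection 14: 1508 + 299 = 1807
Selection 15: 1807 + 299 = 2106
Selection 16: 2106 + 299 = 2405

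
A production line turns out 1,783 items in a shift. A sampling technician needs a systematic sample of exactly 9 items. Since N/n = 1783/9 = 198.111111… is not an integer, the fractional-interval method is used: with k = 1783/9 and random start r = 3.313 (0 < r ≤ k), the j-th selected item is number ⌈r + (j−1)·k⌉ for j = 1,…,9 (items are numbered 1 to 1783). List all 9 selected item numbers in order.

j=1: r + 0k = 3.313 → ⌈·⌉ = 4
j=2: r + 1k = 201.424111… → ⌈·⌉ = 202
j=3: r + 2k = 399.535222… → ⌈·⌉ = 400
j=4: r + 3k = 597.646333… → ⌈·⌉ = 598
j=5: r + 4k = 795.757444… → ⌈·⌉ = 796
j=6: r + 5k = 993.868555… → ⌈·⌉ = 994
j=7: r + 6k = 1191.979666… → ⌈·⌉ = 1192
j=8: r + 7k = 1390.090777… → ⌈·⌉ = 1391
j=9: r + 8k = 1588.201888… → ⌈·⌉ = 1589

4, 202, 400, 598, 796, 994, 1192, 1391, 1589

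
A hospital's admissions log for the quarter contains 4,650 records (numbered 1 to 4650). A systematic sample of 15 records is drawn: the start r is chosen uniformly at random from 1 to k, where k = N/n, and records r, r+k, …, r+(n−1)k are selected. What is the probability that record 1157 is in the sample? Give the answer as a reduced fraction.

1/310

k = 4650/15 = 310.
Record 1157 is selected iff r ≡ 1157 (mod 310); exactly one such r in {1,…,310}.
Inclusion probability = 1/310.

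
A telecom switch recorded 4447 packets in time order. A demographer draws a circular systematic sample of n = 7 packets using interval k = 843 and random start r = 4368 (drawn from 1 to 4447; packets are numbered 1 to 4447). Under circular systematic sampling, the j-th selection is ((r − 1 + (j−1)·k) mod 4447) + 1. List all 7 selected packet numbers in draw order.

Selection 1: 4368
Selection 2: 4368 + 843 = 5211 → 5211 − 4447 = 764
Selection 3: 764 + 843 = 1607
Selection 4: 1607 + 843 = 2450
Selection 5: 2450 + 843 = 3293
Selection 6: 3293 + 843 = 4136
Selection 7: 4136 + 843 = 4979 → 4979 − 4447 = 532

4368, 764, 1607, 2450, 3293, 4136, 532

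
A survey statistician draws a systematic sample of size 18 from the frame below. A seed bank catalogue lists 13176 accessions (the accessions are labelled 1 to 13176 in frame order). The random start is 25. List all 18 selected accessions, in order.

25, 757, 1489, 2221, 2953, 3685, 4417, 5149, 5881, 6613, 7345, 8077, 8809, 9541, 10273, 11005, 11737, 12469

k = N/n = 13176/18 = 732
accession 1: 25
accession 2: 25 + 732 = 757
accession 3: 757 + 732 = 1489
accession 4: 1489 + 732 = 2221
accession 5: 2221 + 732 = 2953
accession 6: 2953 + 732 = 3685
accession 7: 3685 + 732 = 4417
accession 8: 4417 + 732 = 5149
accession 9: 5149 + 732 = 5881
accession 10: 5881 + 732 = 6613
accession 11: 6613 + 732 = 7345
accession 12: 7345 + 732 = 8077
accession 13: 8077 + 732 = 8809
accession 14: 8809 + 732 = 9541
accession 15: 9541 + 732 = 10273
accession 16: 10273 + 732 = 11005
accession 17: 11005 + 732 = 11737
accession 18: 11737 + 732 = 12469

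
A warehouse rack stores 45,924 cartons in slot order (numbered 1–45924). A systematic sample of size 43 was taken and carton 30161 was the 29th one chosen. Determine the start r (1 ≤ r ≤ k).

k = 45924/43 = 1068
r = 30161 − (29−1)×1068 = 30161 − 29904 = 257

257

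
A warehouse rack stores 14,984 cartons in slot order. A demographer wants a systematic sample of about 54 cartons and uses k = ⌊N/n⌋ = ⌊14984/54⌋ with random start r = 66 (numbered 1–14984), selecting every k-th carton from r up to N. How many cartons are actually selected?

54

k = ⌊14984/54⌋ = 277
Achieved size = ⌊(14984 − 66)/277⌋ + 1 = ⌊14918/277⌋ + 1 = 53 + 1 = 54
(last selection: 66 + 53×277 = 14747 ≤ 14984; next would be 15024 > 14984)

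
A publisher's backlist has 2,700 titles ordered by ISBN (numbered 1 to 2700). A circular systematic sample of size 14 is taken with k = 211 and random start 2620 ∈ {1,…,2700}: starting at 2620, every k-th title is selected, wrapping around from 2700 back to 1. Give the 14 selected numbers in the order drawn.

Selection 1: 2620
Selection 2: 2620 + 211 = 2831 → 2831 − 2700 = 131
Selection 3: 131 + 211 = 342
Selection 4: 342 + 211 = 553
Selection 5: 553 + 211 = 764
Selection 6: 764 + 211 = 975
Selection 7: 975 + 211 = 1186
Selection 8: 1186 + 211 = 1397
Selection 9: 1397 + 211 = 1608
Selection 10: 1608 + 211 = 1819
Selection 11: 1819 + 211 = 2030
Selection 12: 2030 + 211 = 2241
Selection 13: 2241 + 211 = 2452
Selection 14: 2452 + 211 = 2663

2620, 131, 342, 553, 764, 975, 1186, 1397, 1608, 1819, 2030, 2241, 2452, 2663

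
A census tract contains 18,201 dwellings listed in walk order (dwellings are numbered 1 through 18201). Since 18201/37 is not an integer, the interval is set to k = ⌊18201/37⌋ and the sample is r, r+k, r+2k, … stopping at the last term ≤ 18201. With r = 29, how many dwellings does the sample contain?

38

k = ⌊18201/37⌋ = 491
Achieved size = ⌊(18201 − 29)/491⌋ + 1 = ⌊18172/491⌋ + 1 = 37 + 1 = 38
(last selection: 29 + 37×491 = 18196 ≤ 18201; next would be 18687 > 18201)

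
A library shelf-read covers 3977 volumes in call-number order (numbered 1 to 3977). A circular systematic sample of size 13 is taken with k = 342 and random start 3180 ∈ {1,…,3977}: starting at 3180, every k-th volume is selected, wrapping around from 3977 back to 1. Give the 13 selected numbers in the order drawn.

Selection 1: 3180
Selection 2: 3180 + 342 = 3522
Selection 3: 3522 + 342 = 3864
Selection 4: 3864 + 342 = 4206 → 4206 − 3977 = 229
Selection 5: 229 + 342 = 571
Selection 6: 571 + 342 = 913
Selection 7: 913 + 342 = 1255
Selection 8: 1255 + 342 = 1597
Selection 9: 1597 + 342 = 1939
Selection 10: 1939 + 342 = 2281
Selection 11: 2281 + 342 = 2623
Selection 12: 2623 + 342 = 2965
Selection 13: 2965 + 342 = 3307

3180, 3522, 3864, 229, 571, 913, 1255, 1597, 1939, 2281, 2623, 2965, 3307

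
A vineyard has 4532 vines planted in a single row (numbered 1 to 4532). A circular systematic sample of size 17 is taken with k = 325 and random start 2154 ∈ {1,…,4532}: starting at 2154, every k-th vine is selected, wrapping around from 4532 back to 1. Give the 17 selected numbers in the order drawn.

Selection 1: 2154
Selection 2: 2154 + 325 = 2479
Selection 3: 2479 + 325 = 2804
Selection 4: 2804 + 325 = 3129
Selection 5: 3129 + 325 = 3454
Selection 6: 3454 + 325 = 3779
Selection 7: 3779 + 325 = 4104
Selection 8: 4104 + 325 = 4429
Selection 9: 4429 + 325 = 4754 → 4754 − 4532 = 222
Selection 10: 222 + 325 = 547
Selection 11: 547 + 325 = 872
Selection 12: 872 + 325 = 1197
Selection 13: 1197 + 325 = 1522
Selection 14: 1522 + 325 = 1847
Selection 15: 1847 + 325 = 2172
Selection 16: 2172 + 325 = 2497
Selection 17: 2497 + 325 = 2822

2154, 2479, 2804, 3129, 3454, 3779, 4104, 4429, 222, 547, 872, 1197, 1522, 1847, 2172, 2497, 2822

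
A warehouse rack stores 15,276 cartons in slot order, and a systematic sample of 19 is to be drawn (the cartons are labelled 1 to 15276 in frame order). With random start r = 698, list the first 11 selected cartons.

698, 1502, 2306, 3110, 3914, 4718, 5522, 6326, 7130, 7934, 8738

k = N/n = 15276/19 = 804
carton 1: 698
carton 2: 698 + 804 = 1502
carton 3: 1502 + 804 = 2306
carton 4: 2306 + 804 = 3110
carton 5: 3110 + 804 = 3914
carton 6: 3914 + 804 = 4718
carton 7: 4718 + 804 = 5522
carton 8: 5522 + 804 = 6326
carton 9: 6326 + 804 = 7130
carton 10: 7130 + 804 = 7934
carton 11: 7934 + 804 = 8738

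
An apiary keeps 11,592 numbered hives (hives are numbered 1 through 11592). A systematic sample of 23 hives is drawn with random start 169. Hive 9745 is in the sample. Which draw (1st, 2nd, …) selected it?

k = 11592/23 = 504
position = (9745 − 169)/504 + 1 = 9576/504 + 1 = 19 + 1 = 20

20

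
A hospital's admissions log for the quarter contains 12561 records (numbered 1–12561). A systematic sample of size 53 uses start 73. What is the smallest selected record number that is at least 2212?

k = 12561/53 = 237
Steps past start: ⌈(2212 − 73)/237⌉ = ⌈2139/237⌉ = 10
Selected record: 73 + 10×237 = 2443

2443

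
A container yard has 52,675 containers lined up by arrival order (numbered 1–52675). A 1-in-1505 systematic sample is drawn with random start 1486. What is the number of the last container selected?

52656

k = 1505
35th selection = r + (35−1)·k = 1486 + 34×1505 = 1486 + 51170 = 52656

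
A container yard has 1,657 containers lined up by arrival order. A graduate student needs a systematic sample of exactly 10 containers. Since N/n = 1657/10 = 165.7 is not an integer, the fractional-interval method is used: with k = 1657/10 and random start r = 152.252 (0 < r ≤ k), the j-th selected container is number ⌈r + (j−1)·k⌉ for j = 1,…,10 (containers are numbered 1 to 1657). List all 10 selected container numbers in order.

153, 318, 484, 650, 816, 981, 1147, 1313, 1478, 1644

j=1: r + 0k = 152.252 → ⌈·⌉ = 153
j=2: r + 1k = 317.952 → ⌈·⌉ = 318
j=3: r + 2k = 483.652 → ⌈·⌉ = 484
j=4: r + 3k = 649.352 → ⌈·⌉ = 650
j=5: r + 4k = 815.052 → ⌈·⌉ = 816
j=6: r + 5k = 980.752 → ⌈·⌉ = 981
j=7: r + 6k = 1146.452 → ⌈·⌉ = 1147
j=8: r + 7k = 1312.152 → ⌈·⌉ = 1313
j=9: r + 8k = 1477.852 → ⌈·⌉ = 1478
j=10: r + 9k = 1643.552 → ⌈·⌉ = 1644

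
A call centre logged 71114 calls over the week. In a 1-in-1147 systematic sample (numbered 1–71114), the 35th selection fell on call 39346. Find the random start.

348

k = 1147
r = 39346 − (35−1)×1147 = 39346 − 38998 = 348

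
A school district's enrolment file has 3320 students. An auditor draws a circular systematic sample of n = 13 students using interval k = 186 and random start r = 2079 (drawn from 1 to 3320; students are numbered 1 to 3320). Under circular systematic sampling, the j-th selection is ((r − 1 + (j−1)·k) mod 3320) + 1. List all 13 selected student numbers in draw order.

2079, 2265, 2451, 2637, 2823, 3009, 3195, 61, 247, 433, 619, 805, 991

Selection 1: 2079
Selection 2: 2079 + 186 = 2265
Selection 3: 2265 + 186 = 2451
Selection 4: 2451 + 186 = 2637
Selection 5: 2637 + 186 = 2823
Selection 6: 2823 + 186 = 3009
Selection 7: 3009 + 186 = 3195
Selection 8: 3195 + 186 = 3381 → 3381 − 3320 = 61
Selection 9: 61 + 186 = 247
Selection 10: 247 + 186 = 433
Selection 11: 433 + 186 = 619
Selection 12: 619 + 186 = 805
Selection 13: 805 + 186 = 991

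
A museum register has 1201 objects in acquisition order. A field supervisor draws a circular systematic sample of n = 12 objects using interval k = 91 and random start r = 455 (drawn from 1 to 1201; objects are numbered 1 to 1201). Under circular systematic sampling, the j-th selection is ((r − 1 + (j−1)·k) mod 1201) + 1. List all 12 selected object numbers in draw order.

Selection 1: 455
Selection 2: 455 + 91 = 546
Selection 3: 546 + 91 = 637
Selection 4: 637 + 91 = 728
Selection 5: 728 + 91 = 819
Selection 6: 819 + 91 = 910
Selection 7: 910 + 91 = 1001
Selection 8: 1001 + 91 = 1092
Selection 9: 1092 + 91 = 1183
Selection 10: 1183 + 91 = 1274 → 1274 − 1201 = 73
Selection 11: 73 + 91 = 164
Selection 12: 164 + 91 = 255

455, 546, 637, 728, 819, 910, 1001, 1092, 1183, 73, 164, 255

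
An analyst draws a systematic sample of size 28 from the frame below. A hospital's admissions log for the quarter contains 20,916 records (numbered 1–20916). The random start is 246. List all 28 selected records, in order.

246, 993, 1740, 2487, 3234, 3981, 4728, 5475, 6222, 6969, 7716, 8463, 9210, 9957, 10704, 11451, 12198, 12945, 13692, 14439, 15186, 15933, 16680, 17427, 18174, 18921, 19668, 20415

k = N/n = 20916/28 = 747
record 1: 246
record 2: 246 + 747 = 993
record 3: 993 + 747 = 1740
record 4: 1740 + 747 = 2487
record 5: 2487 + 747 = 3234
record 6: 3234 + 747 = 3981
record 7: 3981 + 747 = 4728
record 8: 4728 + 747 = 5475
record 9: 5475 + 747 = 6222
record 10: 6222 + 747 = 6969
record 11: 6969 + 747 = 7716
record 12: 7716 + 747 = 8463
record 13: 8463 + 747 = 9210
record 14: 9210 + 747 = 9957
record 15: 9957 + 747 = 10704
record 16: 10704 + 747 = 11451
record 17: 11451 + 747 = 12198
record 18: 12198 + 747 = 12945
record 19: 12945 + 747 = 13692
record 20: 13692 + 747 = 14439
record 21: 14439 + 747 = 15186
record 22: 15186 + 747 = 15933
record 23: 15933 + 747 = 16680
record 24: 16680 + 747 = 17427
record 25: 17427 + 747 = 18174
record 26: 18174 + 747 = 18921
record 27: 18921 + 747 = 19668
record 28: 19668 + 747 = 20415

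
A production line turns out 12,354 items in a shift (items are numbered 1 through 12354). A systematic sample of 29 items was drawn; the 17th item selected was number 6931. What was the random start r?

k = 12354/29 = 426
r = 6931 − (17−1)×426 = 6931 − 6816 = 115

115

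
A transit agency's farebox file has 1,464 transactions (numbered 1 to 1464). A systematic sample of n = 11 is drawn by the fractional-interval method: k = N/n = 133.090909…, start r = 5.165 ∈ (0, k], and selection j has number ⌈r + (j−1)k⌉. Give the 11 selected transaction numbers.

j=1: r + 0k = 5.165 → ⌈·⌉ = 6
j=2: r + 1k = 138.255909… → ⌈·⌉ = 139
j=3: r + 2k = 271.346818… → ⌈·⌉ = 272
j=4: r + 3k = 404.437727… → ⌈·⌉ = 405
j=5: r + 4k = 537.528636… → ⌈·⌉ = 538
j=6: r + 5k = 670.619545… → ⌈·⌉ = 671
j=7: r + 6k = 803.710454… → ⌈·⌉ = 804
j=8: r + 7k = 936.801363… → ⌈·⌉ = 937
j=9: r + 8k = 1069.892272… → ⌈·⌉ = 1070
j=10: r + 9k = 1202.983181… → ⌈·⌉ = 1203
j=11: r + 10k = 1336.074090… → ⌈·⌉ = 1337

6, 139, 272, 405, 538, 671, 804, 937, 1070, 1203, 1337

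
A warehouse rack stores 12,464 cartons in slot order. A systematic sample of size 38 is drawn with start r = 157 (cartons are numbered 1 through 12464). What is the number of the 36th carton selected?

k = 12464/38 = 328
36th selection = r + (36−1)·k = 157 + 35×328 = 157 + 11480 = 11637

11637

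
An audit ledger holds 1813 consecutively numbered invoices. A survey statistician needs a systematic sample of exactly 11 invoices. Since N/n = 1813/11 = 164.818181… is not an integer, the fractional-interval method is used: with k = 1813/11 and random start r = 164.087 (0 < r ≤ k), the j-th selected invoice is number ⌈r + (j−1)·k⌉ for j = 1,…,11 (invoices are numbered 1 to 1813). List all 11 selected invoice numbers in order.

165, 329, 494, 659, 824, 989, 1153, 1318, 1483, 1648, 1813

j=1: r + 0k = 164.087 → ⌈·⌉ = 165
j=2: r + 1k = 328.905181… → ⌈·⌉ = 329
j=3: r + 2k = 493.723363… → ⌈·⌉ = 494
j=4: r + 3k = 658.541545… → ⌈·⌉ = 659
j=5: r + 4k = 823.359727… → ⌈·⌉ = 824
j=6: r + 5k = 988.177909… → ⌈·⌉ = 989
j=7: r + 6k = 1152.996090… → ⌈·⌉ = 1153
j=8: r + 7k = 1317.814272… → ⌈·⌉ = 1318
j=9: r + 8k = 1482.632454… → ⌈·⌉ = 1483
j=10: r + 9k = 1647.450636… → ⌈·⌉ = 1648
j=11: r + 10k = 1812.268818… → ⌈·⌉ = 1813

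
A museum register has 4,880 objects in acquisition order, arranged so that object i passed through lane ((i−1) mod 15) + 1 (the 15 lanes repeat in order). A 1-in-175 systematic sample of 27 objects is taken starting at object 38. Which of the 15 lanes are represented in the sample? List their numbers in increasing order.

Consecutive selections differ by k = 175, so their lane numbers differ by 175 mod 15 = 10.
gcd(175, 15) = 5, so the sample visits 15/5 = 3 distinct residues mod 15.
Start 38 is lane 8; the lanes hit are 3, 8, 13.

3, 8, 13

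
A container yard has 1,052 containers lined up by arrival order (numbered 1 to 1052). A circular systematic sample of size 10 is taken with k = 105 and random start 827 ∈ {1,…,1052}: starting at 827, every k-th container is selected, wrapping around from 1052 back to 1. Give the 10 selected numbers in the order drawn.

Selection 1: 827
Selection 2: 827 + 105 = 932
Selection 3: 932 + 105 = 1037
Selection 4: 1037 + 105 = 1142 → 1142 − 1052 = 90
Selection 5: 90 + 105 = 195
Selection 6: 195 + 105 = 300
Selection 7: 300 + 105 = 405
Selection 8: 405 + 105 = 510
Selection 9: 510 + 105 = 615
Selection 10: 615 + 105 = 720

827, 932, 1037, 90, 195, 300, 405, 510, 615, 720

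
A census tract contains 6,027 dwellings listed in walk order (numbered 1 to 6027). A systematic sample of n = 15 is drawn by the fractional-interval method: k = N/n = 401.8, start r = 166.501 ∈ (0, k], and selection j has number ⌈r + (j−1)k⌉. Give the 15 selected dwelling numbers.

167, 569, 971, 1372, 1774, 2176, 2578, 2980, 3381, 3783, 4185, 4587, 4989, 5390, 5792

j=1: r + 0k = 166.501 → ⌈·⌉ = 167
j=2: r + 1k = 568.301 → ⌈·⌉ = 569
j=3: r + 2k = 970.101 → ⌈·⌉ = 971
j=4: r + 3k = 1371.901 → ⌈·⌉ = 1372
j=5: r + 4k = 1773.701 → ⌈·⌉ = 1774
j=6: r + 5k = 2175.501 → ⌈·⌉ = 2176
j=7: r + 6k = 2577.301 → ⌈·⌉ = 2578
j=8: r + 7k = 2979.101 → ⌈·⌉ = 2980
j=9: r + 8k = 3380.901 → ⌈·⌉ = 3381
j=10: r + 9k = 3782.701 → ⌈·⌉ = 3783
j=11: r + 10k = 4184.501 → ⌈·⌉ = 4185
j=12: r + 11k = 4586.301 → ⌈·⌉ = 4587
j=13: r + 12k = 4988.101 → ⌈·⌉ = 4989
j=14: r + 13k = 5389.901 → ⌈·⌉ = 5390
j=15: r + 14k = 5791.701 → ⌈·⌉ = 5792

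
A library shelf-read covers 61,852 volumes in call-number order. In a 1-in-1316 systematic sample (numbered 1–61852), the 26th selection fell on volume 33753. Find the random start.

853

k = 1316
r = 33753 − (26−1)×1316 = 33753 − 32900 = 853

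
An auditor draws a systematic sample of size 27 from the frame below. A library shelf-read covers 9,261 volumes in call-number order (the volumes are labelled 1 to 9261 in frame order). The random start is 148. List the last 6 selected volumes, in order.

k = N/n = 9261/27 = 343
22nd selection = 148 + 21×343 = 7351
23rd: 7351 + 343 = 7694
24th: 7694 + 343 = 8037
25th: 8037 + 343 = 8380
26th: 8380 + 343 = 8723
27th: 8723 + 343 = 9066

7351, 7694, 8037, 8380, 8723, 9066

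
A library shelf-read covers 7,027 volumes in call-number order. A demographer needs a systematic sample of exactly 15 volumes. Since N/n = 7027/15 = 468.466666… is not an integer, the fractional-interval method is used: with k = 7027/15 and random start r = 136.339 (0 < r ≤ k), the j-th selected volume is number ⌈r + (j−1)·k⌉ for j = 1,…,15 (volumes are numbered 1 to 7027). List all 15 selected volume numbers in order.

137, 605, 1074, 1542, 2011, 2479, 2948, 3416, 3885, 4353, 4822, 5290, 5758, 6227, 6695

j=1: r + 0k = 136.339 → ⌈·⌉ = 137
j=2: r + 1k = 604.805666… → ⌈·⌉ = 605
j=3: r + 2k = 1073.272333… → ⌈·⌉ = 1074
j=4: r + 3k = 1541.739 → ⌈·⌉ = 1542
j=5: r + 4k = 2010.205666… → ⌈·⌉ = 2011
j=6: r + 5k = 2478.672333… → ⌈·⌉ = 2479
j=7: r + 6k = 2947.139 → ⌈·⌉ = 2948
j=8: r + 7k = 3415.605666… → ⌈·⌉ = 3416
j=9: r + 8k = 3884.072333… → ⌈·⌉ = 3885
j=10: r + 9k = 4352.539 → ⌈·⌉ = 4353
j=11: r + 10k = 4821.005666… → ⌈·⌉ = 4822
j=12: r + 11k = 5289.472333… → ⌈·⌉ = 5290
j=13: r + 12k = 5757.939 → ⌈·⌉ = 5758
j=14: r + 13k = 6226.405666… → ⌈·⌉ = 6227
j=15: r + 14k = 6694.872333… → ⌈·⌉ = 6695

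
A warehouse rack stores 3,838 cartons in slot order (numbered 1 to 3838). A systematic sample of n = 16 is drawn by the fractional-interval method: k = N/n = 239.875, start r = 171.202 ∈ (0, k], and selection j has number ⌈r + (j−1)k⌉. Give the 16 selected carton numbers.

j=1: r + 0k = 171.202 → ⌈·⌉ = 172
j=2: r + 1k = 411.077 → ⌈·⌉ = 412
j=3: r + 2k = 650.952 → ⌈·⌉ = 651
j=4: r + 3k = 890.827 → ⌈·⌉ = 891
j=5: r + 4k = 1130.702 → ⌈·⌉ = 1131
j=6: r + 5k = 1370.577 → ⌈·⌉ = 1371
j=7: r + 6k = 1610.452 → ⌈·⌉ = 1611
j=8: r + 7k = 1850.327 → ⌈·⌉ = 1851
j=9: r + 8k = 2090.202 → ⌈·⌉ = 2091
j=10: r + 9k = 2330.077 → ⌈·⌉ = 2331
j=11: r + 10k = 2569.952 → ⌈·⌉ = 2570
j=12: r + 11k = 2809.827 → ⌈·⌉ = 2810
j=13: r + 12k = 3049.702 → ⌈·⌉ = 3050
j=14: r + 13k = 3289.577 → ⌈·⌉ = 3290
j=15: r + 14k = 3529.452 → ⌈·⌉ = 3530
j=16: r + 15k = 3769.327 → ⌈·⌉ = 3770

172, 412, 651, 891, 1131, 1371, 1611, 1851, 2091, 2331, 2570, 2810, 3050, 3290, 3530, 3770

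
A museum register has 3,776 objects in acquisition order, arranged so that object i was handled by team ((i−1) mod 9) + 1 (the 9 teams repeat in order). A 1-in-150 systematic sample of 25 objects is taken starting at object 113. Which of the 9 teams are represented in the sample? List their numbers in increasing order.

Consecutive selections differ by k = 150, so their team numbers differ by 150 mod 9 = 6.
gcd(150, 9) = 3, so the sample visits 9/3 = 3 distinct residues mod 9.
Start 113 is team 5; the teams hit are 2, 5, 8.

2, 5, 8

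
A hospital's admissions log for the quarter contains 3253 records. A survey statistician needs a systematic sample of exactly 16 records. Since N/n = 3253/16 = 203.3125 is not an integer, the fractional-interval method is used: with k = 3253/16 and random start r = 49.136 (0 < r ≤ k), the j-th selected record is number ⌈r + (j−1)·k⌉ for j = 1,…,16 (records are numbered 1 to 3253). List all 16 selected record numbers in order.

50, 253, 456, 660, 863, 1066, 1270, 1473, 1676, 1879, 2083, 2286, 2489, 2693, 2896, 3099

j=1: r + 0k = 49.136 → ⌈·⌉ = 50
j=2: r + 1k = 252.4485 → ⌈·⌉ = 253
j=3: r + 2k = 455.761 → ⌈·⌉ = 456
j=4: r + 3k = 659.0735 → ⌈·⌉ = 660
j=5: r + 4k = 862.386 → ⌈·⌉ = 863
j=6: r + 5k = 1065.6985 → ⌈·⌉ = 1066
j=7: r + 6k = 1269.011 → ⌈·⌉ = 1270
j=8: r + 7k = 1472.3235 → ⌈·⌉ = 1473
j=9: r + 8k = 1675.636 → ⌈·⌉ = 1676
j=10: r + 9k = 1878.9485 → ⌈·⌉ = 1879
j=11: r + 10k = 2082.261 → ⌈·⌉ = 2083
j=12: r + 11k = 2285.5735 → ⌈·⌉ = 2286
j=13: r + 12k = 2488.886 → ⌈·⌉ = 2489
j=14: r + 13k = 2692.1985 → ⌈·⌉ = 2693
j=15: r + 14k = 2895.511 → ⌈·⌉ = 2896
j=16: r + 15k = 3098.8235 → ⌈·⌉ = 3099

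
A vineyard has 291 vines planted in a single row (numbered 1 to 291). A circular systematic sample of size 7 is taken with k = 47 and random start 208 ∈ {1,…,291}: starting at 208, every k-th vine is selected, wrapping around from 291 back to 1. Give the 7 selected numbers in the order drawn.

208, 255, 11, 58, 105, 152, 199

Selection 1: 208
Selection 2: 208 + 47 = 255
Selection 3: 255 + 47 = 302 → 302 − 291 = 11
Selection 4: 11 + 47 = 58
Selection 5: 58 + 47 = 105
Selection 6: 105 + 47 = 152
Selection 7: 152 + 47 = 199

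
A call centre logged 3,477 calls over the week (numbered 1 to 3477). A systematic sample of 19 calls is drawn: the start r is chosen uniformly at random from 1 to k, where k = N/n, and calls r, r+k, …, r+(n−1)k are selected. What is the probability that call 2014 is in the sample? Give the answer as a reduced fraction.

1/183

k = 3477/19 = 183.
Call 2014 is selected iff r ≡ 2014 (mod 183); exactly one such r in {1,…,183}.
Inclusion probability = 1/183.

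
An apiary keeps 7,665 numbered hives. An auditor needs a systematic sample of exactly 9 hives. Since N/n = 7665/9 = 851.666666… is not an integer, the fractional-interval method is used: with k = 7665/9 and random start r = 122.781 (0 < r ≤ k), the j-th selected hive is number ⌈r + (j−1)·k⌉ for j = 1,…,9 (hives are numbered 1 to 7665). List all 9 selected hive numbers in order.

123, 975, 1827, 2678, 3530, 4382, 5233, 6085, 6937

j=1: r + 0k = 122.781 → ⌈·⌉ = 123
j=2: r + 1k = 974.447666… → ⌈·⌉ = 975
j=3: r + 2k = 1826.114333… → ⌈·⌉ = 1827
j=4: r + 3k = 2677.781 → ⌈·⌉ = 2678
j=5: r + 4k = 3529.447666… → ⌈·⌉ = 3530
j=6: r + 5k = 4381.114333… → ⌈·⌉ = 4382
j=7: r + 6k = 5232.781 → ⌈·⌉ = 5233
j=8: r + 7k = 6084.447666… → ⌈·⌉ = 6085
j=9: r + 8k = 6936.114333… → ⌈·⌉ = 6937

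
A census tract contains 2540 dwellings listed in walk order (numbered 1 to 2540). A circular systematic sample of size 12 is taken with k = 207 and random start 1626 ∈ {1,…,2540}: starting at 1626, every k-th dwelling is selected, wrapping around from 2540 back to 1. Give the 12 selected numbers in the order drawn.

Selection 1: 1626
Selection 2: 1626 + 207 = 1833
Selection 3: 1833 + 207 = 2040
Selection 4: 2040 + 207 = 2247
Selection 5: 2247 + 207 = 2454
Selection 6: 2454 + 207 = 2661 → 2661 − 2540 = 121
Selection 7: 121 + 207 = 328
Selection 8: 328 + 207 = 535
Selection 9: 535 + 207 = 742
Selection 10: 742 + 207 = 949
Selection 11: 949 + 207 = 1156
Selection 12: 1156 + 207 = 1363

1626, 1833, 2040, 2247, 2454, 121, 328, 535, 742, 949, 1156, 1363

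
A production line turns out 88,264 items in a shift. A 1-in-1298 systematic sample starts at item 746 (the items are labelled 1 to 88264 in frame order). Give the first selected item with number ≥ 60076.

k = 1298
Steps past start: ⌈(60076 − 746)/1298⌉ = ⌈59330/1298⌉ = 46
Selected item: 746 + 46×1298 = 60454

60454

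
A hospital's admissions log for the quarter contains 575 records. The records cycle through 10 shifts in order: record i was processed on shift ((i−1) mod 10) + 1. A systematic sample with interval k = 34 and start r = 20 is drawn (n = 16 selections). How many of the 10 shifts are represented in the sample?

Consecutive selections differ by k = 34, so their shift numbers differ by 34 mod 10 = 4.
gcd(34, 10) = 2, so the sample visits 10/2 = 5 distinct residues mod 10.
Start 20 is shift 10; the shifts hit are 2, 4, 6, 8, 10.

5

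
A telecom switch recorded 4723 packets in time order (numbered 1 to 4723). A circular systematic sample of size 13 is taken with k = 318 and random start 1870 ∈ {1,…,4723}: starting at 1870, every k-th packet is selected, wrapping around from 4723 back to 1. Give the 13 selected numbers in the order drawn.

Selection 1: 1870
Selection 2: 1870 + 318 = 2188
Selection 3: 2188 + 318 = 2506
Selection 4: 2506 + 318 = 2824
Selection 5: 2824 + 318 = 3142
Selection 6: 3142 + 318 = 3460
Selection 7: 3460 + 318 = 3778
Selection 8: 3778 + 318 = 4096
Selection 9: 4096 + 318 = 4414
Selection 10: 4414 + 318 = 4732 → 4732 − 4723 = 9
Selection 11: 9 + 318 = 327
Selection 12: 327 + 318 = 645
Selection 13: 645 + 318 = 963

1870, 2188, 2506, 2824, 3142, 3460, 3778, 4096, 4414, 9, 327, 645, 963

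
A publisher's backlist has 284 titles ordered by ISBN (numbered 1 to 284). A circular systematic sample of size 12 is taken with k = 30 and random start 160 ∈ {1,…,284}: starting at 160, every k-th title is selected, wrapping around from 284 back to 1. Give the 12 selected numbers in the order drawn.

Selection 1: 160
Selection 2: 160 + 30 = 190
Selection 3: 190 + 30 = 220
Selection 4: 220 + 30 = 250
Selection 5: 250 + 30 = 280
Selection 6: 280 + 30 = 310 → 310 − 284 = 26
Selection 7: 26 + 30 = 56
Selection 8: 56 + 30 = 86
Selection 9: 86 + 30 = 116
Selection 10: 116 + 30 = 146
Selection 11: 146 + 30 = 176
Selection 12: 176 + 30 = 206

160, 190, 220, 250, 280, 26, 56, 86, 116, 146, 176, 206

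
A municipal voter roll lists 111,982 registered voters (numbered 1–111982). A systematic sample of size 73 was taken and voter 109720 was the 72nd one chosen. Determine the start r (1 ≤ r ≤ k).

806

k = 111982/73 = 1534
r = 109720 − (72−1)×1534 = 109720 − 108914 = 806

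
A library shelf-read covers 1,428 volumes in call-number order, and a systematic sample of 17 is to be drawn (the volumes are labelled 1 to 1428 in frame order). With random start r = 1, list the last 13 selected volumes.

337, 421, 505, 589, 673, 757, 841, 925, 1009, 1093, 1177, 1261, 1345

k = N/n = 1428/17 = 84
5th selection = 1 + 4×84 = 337
6th: 337 + 84 = 421
7th: 421 + 84 = 505
8th: 505 + 84 = 589
9th: 589 + 84 = 673
10th: 673 + 84 = 757
11th: 757 + 84 = 841
12th: 841 + 84 = 925
13th: 925 + 84 = 1009
14th: 1009 + 84 = 1093
15th: 1093 + 84 = 1177
16th: 1177 + 84 = 1261
17th: 1261 + 84 = 1345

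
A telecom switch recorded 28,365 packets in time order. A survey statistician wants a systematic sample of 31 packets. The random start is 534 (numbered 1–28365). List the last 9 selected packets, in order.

k = N/n = 28365/31 = 915
23rd selection = 534 + 22×915 = 20664
24th: 20664 + 915 = 21579
25th: 21579 + 915 = 22494
26th: 22494 + 915 = 23409
27th: 23409 + 915 = 24324
28th: 24324 + 915 = 25239
29th: 25239 + 915 = 26154
30th: 26154 + 915 = 27069
31st: 27069 + 915 = 27984

20664, 21579, 22494, 23409, 24324, 25239, 26154, 27069, 27984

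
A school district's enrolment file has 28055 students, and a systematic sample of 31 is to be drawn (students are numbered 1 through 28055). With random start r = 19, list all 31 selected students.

k = N/n = 28055/31 = 905
student 1: 19
student 2: 19 + 905 = 924
student 3: 924 + 905 = 1829
student 4: 1829 + 905 = 2734
student 5: 2734 + 905 = 3639
student 6: 3639 + 905 = 4544
student 7: 4544 + 905 = 5449
student 8: 5449 + 905 = 6354
student 9: 6354 + 905 = 7259
student 10: 7259 + 905 = 8164
student 11: 8164 + 905 = 9069
student 12: 9069 + 905 = 9974
student 13: 9974 + 905 = 10879
student 14: 10879 + 905 = 11784
student 15: 11784 + 905 = 12689
student 16: 12689 + 905 = 13594
student 17: 13594 + 905 = 14499
student 18: 14499 + 905 = 15404
student 19: 15404 + 905 = 16309
student 20: 16309 + 905 = 17214
student 21: 17214 + 905 = 18119
student 22: 18119 + 905 = 19024
student 23: 19024 + 905 = 19929
student 24: 19929 + 905 = 20834
student 25: 20834 + 905 = 21739
student 26: 21739 + 905 = 22644
student 27: 22644 + 905 = 23549
student 28: 23549 + 905 = 24454
student 29: 24454 + 905 = 25359
student 30: 25359 + 905 = 26264
student 31: 26264 + 905 = 27169

19, 924, 1829, 2734, 3639, 4544, 5449, 6354, 7259, 8164, 9069, 9974, 10879, 11784, 12689, 13594, 14499, 15404, 16309, 17214, 18119, 19024, 19929, 20834, 21739, 22644, 23549, 24454, 25359, 26264, 27169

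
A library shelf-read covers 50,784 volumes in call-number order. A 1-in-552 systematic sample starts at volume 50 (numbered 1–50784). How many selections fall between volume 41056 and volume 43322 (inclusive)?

4

k = 552
First selection ≥ 41056: 50 + ⌈(41056−50)/552⌉·552 = 50 + 75×552 = 41450
Last selection ≤ 43322: 50 + ⌊(43322−50)/552⌋·552 = 50 + 78×552 = 43106
Count = 78 − 75 + 1 = 4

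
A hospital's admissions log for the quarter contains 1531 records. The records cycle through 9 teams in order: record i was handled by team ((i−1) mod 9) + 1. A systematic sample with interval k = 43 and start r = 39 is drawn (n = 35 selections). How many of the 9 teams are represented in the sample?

9

Consecutive selections differ by k = 43, so their team numbers differ by 43 mod 9 = 7.
gcd(43, 9) = 1, so the sample visits 9/1 = 9 distinct residues mod 9.
Start 39 is team 3; the teams hit are 1, 2, 3, 4, 5, 6, 7, 8, 9.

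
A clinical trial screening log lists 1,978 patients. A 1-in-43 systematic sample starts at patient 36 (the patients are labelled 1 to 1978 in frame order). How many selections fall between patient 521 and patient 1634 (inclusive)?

26

k = 43
First selection ≥ 521: 36 + ⌈(521−36)/43⌉·43 = 36 + 12×43 = 552
Last selection ≤ 1634: 36 + ⌊(1634−36)/43⌋·43 = 36 + 37×43 = 1627
Count = 37 − 12 + 1 = 26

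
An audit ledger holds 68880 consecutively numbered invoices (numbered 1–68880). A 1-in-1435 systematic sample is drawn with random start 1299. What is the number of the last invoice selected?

k = 1435
48th selection = r + (48−1)·k = 1299 + 47×1435 = 1299 + 67445 = 68744

68744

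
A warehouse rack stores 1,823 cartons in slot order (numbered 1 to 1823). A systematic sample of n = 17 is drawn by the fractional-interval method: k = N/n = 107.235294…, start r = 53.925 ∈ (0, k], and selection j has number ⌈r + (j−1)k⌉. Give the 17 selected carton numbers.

j=1: r + 0k = 53.925 → ⌈·⌉ = 54
j=2: r + 1k = 161.160294… → ⌈·⌉ = 162
j=3: r + 2k = 268.395588… → ⌈·⌉ = 269
j=4: r + 3k = 375.630882… → ⌈·⌉ = 376
j=5: r + 4k = 482.866176… → ⌈·⌉ = 483
j=6: r + 5k = 590.101470… → ⌈·⌉ = 591
j=7: r + 6k = 697.336764… → ⌈·⌉ = 698
j=8: r + 7k = 804.572058… → ⌈·⌉ = 805
j=9: r + 8k = 911.807352… → ⌈·⌉ = 912
j=10: r + 9k = 1019.042647… → ⌈·⌉ = 1020
j=11: r + 10k = 1126.277941… → ⌈·⌉ = 1127
j=12: r + 11k = 1233.513235… → ⌈·⌉ = 1234
j=13: r + 12k = 1340.748529… → ⌈·⌉ = 1341
j=14: r + 13k = 1447.983823… → ⌈·⌉ = 1448
j=15: r + 14k = 1555.219117… → ⌈·⌉ = 1556
j=16: r + 15k = 1662.454411… → ⌈·⌉ = 1663
j=17: r + 16k = 1769.689705… → ⌈·⌉ = 1770

54, 162, 269, 376, 483, 591, 698, 805, 912, 1020, 1127, 1234, 1341, 1448, 1556, 1663, 1770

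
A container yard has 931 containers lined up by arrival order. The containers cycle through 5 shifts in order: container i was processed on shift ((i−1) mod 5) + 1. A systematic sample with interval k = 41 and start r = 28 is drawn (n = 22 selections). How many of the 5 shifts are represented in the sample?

5

Consecutive selections differ by k = 41, so their shift numbers differ by 41 mod 5 = 1.
gcd(41, 5) = 1, so the sample visits 5/1 = 5 distinct residues mod 5.
Start 28 is shift 3; the shifts hit are 1, 2, 3, 4, 5.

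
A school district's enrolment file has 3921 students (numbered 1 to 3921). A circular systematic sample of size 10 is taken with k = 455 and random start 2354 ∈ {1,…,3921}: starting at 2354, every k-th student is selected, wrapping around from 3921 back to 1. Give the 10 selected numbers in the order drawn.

2354, 2809, 3264, 3719, 253, 708, 1163, 1618, 2073, 2528

Selection 1: 2354
Selection 2: 2354 + 455 = 2809
Selection 3: 2809 + 455 = 3264
Selection 4: 3264 + 455 = 3719
Selection 5: 3719 + 455 = 4174 → 4174 − 3921 = 253
Selection 6: 253 + 455 = 708
Selection 7: 708 + 455 = 1163
Selection 8: 1163 + 455 = 1618
Selection 9: 1618 + 455 = 2073
Selection 10: 2073 + 455 = 2528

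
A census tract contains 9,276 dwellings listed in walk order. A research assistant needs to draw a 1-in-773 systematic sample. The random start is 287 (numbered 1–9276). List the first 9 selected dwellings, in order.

dwelling 1: 287
dwelling 2: 287 + 773 = 1060
dwelling 3: 1060 + 773 = 1833
dwelling 4: 1833 + 773 = 2606
dwelling 5: 2606 + 773 = 3379
dwelling 6: 3379 + 773 = 4152
dwelling 7: 4152 + 773 = 4925
dwelling 8: 4925 + 773 = 5698
dwelling 9: 5698 + 773 = 6471

287, 1060, 1833, 2606, 3379, 4152, 4925, 5698, 6471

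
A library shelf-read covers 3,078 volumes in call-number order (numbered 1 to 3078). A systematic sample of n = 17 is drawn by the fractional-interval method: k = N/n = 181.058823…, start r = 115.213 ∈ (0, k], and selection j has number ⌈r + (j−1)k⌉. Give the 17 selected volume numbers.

j=1: r + 0k = 115.213 → ⌈·⌉ = 116
j=2: r + 1k = 296.271823… → ⌈·⌉ = 297
j=3: r + 2k = 477.330647… → ⌈·⌉ = 478
j=4: r + 3k = 658.389470… → ⌈·⌉ = 659
j=5: r + 4k = 839.448294… → ⌈·⌉ = 840
j=6: r + 5k = 1020.507117… → ⌈·⌉ = 1021
j=7: r + 6k = 1201.565941… → ⌈·⌉ = 1202
j=8: r + 7k = 1382.624764… → ⌈·⌉ = 1383
j=9: r + 8k = 1563.683588… → ⌈·⌉ = 1564
j=10: r + 9k = 1744.742411… → ⌈·⌉ = 1745
j=11: r + 10k = 1925.801235… → ⌈·⌉ = 1926
j=12: r + 11k = 2106.860058… → ⌈·⌉ = 2107
j=13: r + 12k = 2287.918882… → ⌈·⌉ = 2288
j=14: r + 13k = 2468.977705… → ⌈·⌉ = 2469
j=15: r + 14k = 2650.036529… → ⌈·⌉ = 2651
j=16: r + 15k = 2831.095352… → ⌈·⌉ = 2832
j=17: r + 16k = 3012.154176… → ⌈·⌉ = 3013

116, 297, 478, 659, 840, 1021, 1202, 1383, 1564, 1745, 1926, 2107, 2288, 2469, 2651, 2832, 3013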